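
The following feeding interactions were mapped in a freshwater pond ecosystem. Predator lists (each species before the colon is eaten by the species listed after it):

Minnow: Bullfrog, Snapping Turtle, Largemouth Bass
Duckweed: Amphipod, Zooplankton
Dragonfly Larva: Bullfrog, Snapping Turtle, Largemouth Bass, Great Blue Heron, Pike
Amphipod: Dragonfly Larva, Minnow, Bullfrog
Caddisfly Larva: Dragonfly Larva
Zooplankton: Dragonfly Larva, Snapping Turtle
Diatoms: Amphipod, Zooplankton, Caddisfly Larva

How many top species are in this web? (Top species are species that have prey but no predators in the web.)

Top species (has prey, but nothing eats it): Bullfrog, Snapping Turtle, Largemouth Bass, Great Blue Heron, Pike.
Count: 5.

5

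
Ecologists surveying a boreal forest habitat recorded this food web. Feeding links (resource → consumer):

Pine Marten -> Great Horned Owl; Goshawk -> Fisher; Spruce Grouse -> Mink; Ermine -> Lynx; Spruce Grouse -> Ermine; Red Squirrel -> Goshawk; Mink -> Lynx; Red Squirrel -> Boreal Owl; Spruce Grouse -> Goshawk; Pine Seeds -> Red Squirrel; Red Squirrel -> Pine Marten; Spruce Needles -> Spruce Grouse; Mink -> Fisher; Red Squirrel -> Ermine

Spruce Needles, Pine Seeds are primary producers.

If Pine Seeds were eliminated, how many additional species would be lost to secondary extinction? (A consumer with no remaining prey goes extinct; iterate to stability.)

4

Remove Pine Seeds.
Round 1: Red Squirrel (all prey gone) → extinct.
Round 2: Boreal Owl (all prey gone), Pine Marten (all prey gone) → extinct.
Round 3: Great Horned Owl (all prey gone) → extinct.
No further losses. Total secondary extinctions: 4.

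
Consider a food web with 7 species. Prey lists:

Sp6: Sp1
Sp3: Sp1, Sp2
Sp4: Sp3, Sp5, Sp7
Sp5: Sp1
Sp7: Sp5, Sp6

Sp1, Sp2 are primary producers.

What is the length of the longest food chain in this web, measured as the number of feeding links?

One longest chain: Sp1 → Sp5 → Sp7 → Sp4.
It has 4 species and 3 links.

3 links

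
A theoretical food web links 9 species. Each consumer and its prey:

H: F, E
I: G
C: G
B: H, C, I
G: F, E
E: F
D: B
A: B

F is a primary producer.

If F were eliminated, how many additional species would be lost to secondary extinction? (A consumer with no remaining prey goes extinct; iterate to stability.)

8

Remove F.
Round 1: E (all prey gone) → extinct.
Round 2: H (all prey gone), G (all prey gone) → extinct.
Round 3: C (all prey gone), I (all prey gone) → extinct.
Round 4: B (all prey gone) → extinct.
Round 5: A (all prey gone), D (all prey gone) → extinct.
No further losses. Total secondary extinctions: 8.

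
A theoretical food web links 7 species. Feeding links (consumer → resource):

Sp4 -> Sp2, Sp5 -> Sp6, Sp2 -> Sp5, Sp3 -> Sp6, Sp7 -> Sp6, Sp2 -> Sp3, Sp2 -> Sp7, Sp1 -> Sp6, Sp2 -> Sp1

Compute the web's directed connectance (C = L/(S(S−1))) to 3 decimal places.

The web has S = 7 species and L = 9 feeding links.
C = L / (S(S−1)) = 9 / 42 = 0.2143 ≈ 0.214.

C = 0.214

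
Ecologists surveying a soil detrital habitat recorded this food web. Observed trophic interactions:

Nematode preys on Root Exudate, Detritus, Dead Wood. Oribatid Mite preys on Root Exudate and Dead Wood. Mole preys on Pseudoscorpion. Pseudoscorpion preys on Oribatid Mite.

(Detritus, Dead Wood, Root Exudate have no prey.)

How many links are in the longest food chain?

One longest chain: Dead Wood → Oribatid Mite → Pseudoscorpion → Mole.
It has 4 species and 3 links.

3 links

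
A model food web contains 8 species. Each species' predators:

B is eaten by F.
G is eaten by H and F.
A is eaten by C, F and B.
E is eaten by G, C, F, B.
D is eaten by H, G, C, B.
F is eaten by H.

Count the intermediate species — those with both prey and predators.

3

Intermediate species (has both prey and predators): B, G, F.
Count: 3.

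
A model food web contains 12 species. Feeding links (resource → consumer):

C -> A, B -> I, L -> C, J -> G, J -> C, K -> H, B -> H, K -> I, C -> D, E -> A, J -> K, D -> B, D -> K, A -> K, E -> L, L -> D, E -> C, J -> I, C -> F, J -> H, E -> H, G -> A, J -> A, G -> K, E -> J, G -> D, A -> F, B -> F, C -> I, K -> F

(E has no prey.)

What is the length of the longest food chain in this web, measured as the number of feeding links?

One longest chain: E → L → C → D → B → F.
It has 6 species and 5 links.

5 links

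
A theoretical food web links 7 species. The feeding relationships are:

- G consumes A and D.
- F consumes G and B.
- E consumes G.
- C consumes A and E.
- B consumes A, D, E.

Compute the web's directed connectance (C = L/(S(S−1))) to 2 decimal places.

C = 0.24

The web has S = 7 species and L = 10 feeding links.
C = L / (S(S−1)) = 10 / 42 = 0.2381 ≈ 0.24.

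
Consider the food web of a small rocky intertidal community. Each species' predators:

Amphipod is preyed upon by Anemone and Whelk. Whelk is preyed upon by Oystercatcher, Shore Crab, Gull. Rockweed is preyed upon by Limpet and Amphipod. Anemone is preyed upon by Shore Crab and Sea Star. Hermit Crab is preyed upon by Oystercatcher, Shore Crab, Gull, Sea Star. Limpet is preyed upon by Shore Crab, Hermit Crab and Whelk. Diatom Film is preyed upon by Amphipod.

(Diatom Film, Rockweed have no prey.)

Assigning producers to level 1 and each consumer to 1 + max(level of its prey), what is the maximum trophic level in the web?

Producers (level 1): Diatom Film, Rockweed.
Rockweed → Limpet → Whelk → Oystercatcher gives Oystercatcher level 4.
No species has a prey at level 4, so no species reaches level 5.

4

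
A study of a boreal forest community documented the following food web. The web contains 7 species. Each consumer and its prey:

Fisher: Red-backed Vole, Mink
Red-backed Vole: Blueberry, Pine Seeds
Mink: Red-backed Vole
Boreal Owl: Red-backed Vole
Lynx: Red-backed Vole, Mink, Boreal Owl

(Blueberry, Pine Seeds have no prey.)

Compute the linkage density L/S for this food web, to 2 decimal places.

L/S = 1.29

There are L = 9 links among S = 7 species.
L/S = 9/7 = 1.2857 ≈ 1.29.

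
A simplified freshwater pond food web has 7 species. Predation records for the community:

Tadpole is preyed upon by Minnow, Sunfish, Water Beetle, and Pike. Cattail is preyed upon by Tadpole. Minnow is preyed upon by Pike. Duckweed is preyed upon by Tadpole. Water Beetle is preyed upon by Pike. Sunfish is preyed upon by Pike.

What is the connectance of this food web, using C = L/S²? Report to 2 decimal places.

The web has S = 7 species and L = 9 feeding links.
C = L / S² = 9 / 49 = 0.1837 ≈ 0.18.

C = 0.18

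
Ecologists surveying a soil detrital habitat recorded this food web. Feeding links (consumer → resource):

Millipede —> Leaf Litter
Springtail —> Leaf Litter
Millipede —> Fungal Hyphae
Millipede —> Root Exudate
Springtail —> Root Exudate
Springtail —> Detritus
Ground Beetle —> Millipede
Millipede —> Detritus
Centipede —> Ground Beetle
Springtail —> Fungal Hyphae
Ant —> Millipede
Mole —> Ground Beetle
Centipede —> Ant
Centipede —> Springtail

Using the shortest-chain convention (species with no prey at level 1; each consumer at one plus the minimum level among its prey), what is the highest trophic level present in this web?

Basal resources (level 1): Leaf Litter, Fungal Hyphae, Detritus, Root Exudate.
Following each consumer down to its lowest-level prey: Leaf Litter → Millipede → Ground Beetle → Mole (levels 1 through 4).
All prey of Mole (Ground Beetle 3) are at level 3 or above, so Mole is at level 1 + 3 = 4.
Every consumer has at least one prey at level 3 or below, so none exceeds level 4.

4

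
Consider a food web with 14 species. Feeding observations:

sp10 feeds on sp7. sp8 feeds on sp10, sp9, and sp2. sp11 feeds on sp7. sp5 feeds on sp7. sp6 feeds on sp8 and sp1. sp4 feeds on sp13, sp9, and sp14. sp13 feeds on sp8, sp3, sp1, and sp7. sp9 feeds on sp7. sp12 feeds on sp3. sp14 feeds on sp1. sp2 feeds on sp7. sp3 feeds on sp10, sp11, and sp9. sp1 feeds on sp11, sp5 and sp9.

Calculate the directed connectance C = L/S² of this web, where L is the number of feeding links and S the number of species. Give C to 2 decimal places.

C = 0.13

The web has S = 14 species and L = 25 feeding links.
C = L / S² = 25 / 196 = 0.1276 ≈ 0.13.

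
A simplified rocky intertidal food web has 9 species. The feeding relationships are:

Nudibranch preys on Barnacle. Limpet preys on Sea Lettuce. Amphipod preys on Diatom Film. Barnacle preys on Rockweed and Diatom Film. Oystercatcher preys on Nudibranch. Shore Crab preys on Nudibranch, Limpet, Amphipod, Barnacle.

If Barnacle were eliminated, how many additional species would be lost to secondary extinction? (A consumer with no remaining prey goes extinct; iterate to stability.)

Remove Barnacle.
Round 1: Nudibranch (all prey gone) → extinct.
Round 2: Oystercatcher (all prey gone) → extinct.
No further losses. Total secondary extinctions: 2.

2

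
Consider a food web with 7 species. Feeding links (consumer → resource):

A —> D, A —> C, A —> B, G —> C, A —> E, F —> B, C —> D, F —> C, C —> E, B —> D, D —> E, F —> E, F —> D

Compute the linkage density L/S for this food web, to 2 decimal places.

There are L = 13 links among S = 7 species.
L/S = 13/7 = 1.8571 ≈ 1.86.

L/S = 1.86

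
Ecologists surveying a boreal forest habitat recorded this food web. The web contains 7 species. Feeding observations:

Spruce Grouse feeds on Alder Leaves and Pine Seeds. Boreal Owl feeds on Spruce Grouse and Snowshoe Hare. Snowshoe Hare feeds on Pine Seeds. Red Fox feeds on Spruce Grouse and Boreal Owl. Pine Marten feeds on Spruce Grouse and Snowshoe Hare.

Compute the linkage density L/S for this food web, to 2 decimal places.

L/S = 1.29

There are L = 9 links among S = 7 species.
L/S = 9/7 = 1.2857 ≈ 1.29.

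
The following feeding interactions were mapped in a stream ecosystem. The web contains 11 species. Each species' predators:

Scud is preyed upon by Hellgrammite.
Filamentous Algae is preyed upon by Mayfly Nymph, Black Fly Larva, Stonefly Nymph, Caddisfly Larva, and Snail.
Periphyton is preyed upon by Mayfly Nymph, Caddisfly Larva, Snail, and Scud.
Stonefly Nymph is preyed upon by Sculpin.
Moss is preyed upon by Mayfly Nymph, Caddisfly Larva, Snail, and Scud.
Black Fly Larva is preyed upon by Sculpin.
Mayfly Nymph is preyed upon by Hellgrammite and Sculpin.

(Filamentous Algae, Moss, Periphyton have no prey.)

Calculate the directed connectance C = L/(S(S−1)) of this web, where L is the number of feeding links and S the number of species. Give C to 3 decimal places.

The web has S = 11 species and L = 18 feeding links.
C = L / (S(S−1)) = 18 / 110 = 0.1636 ≈ 0.164.

C = 0.164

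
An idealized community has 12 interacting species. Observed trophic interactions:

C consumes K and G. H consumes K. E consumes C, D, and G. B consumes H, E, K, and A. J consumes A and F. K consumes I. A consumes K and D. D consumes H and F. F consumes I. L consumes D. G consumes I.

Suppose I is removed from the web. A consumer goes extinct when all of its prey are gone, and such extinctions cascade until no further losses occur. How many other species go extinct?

11

Remove I.
Round 1: K (all prey gone), F (all prey gone), G (all prey gone) → extinct.
Round 2: H (all prey gone), C (all prey gone) → extinct.
Round 3: D (all prey gone) → extinct.
Round 4: L (all prey gone), A (all prey gone), E (all prey gone) → extinct.
Round 5: J (all prey gone), B (all prey gone) → extinct.
No further losses. Total secondary extinctions: 11.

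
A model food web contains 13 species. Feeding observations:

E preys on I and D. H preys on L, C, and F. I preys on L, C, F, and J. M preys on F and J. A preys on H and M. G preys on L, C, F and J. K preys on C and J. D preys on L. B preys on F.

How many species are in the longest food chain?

3 species

One longest chain: J → I → E.
It has 3 species and 2 links.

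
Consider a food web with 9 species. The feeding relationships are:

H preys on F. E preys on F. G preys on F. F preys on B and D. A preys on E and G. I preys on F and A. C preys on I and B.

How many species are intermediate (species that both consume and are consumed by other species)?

Intermediate species (has both prey and predators): F, G, E, A, I.
Count: 5.

5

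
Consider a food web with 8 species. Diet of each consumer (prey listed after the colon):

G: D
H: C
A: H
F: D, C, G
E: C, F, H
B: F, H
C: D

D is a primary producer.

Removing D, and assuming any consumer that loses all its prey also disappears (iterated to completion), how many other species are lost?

7

Remove D.
Round 1: C (all prey gone), G (all prey gone) → extinct.
Round 2: F (all prey gone), H (all prey gone) → extinct.
Round 3: B (all prey gone), A (all prey gone), E (all prey gone) → extinct.
No further losses. Total secondary extinctions: 7.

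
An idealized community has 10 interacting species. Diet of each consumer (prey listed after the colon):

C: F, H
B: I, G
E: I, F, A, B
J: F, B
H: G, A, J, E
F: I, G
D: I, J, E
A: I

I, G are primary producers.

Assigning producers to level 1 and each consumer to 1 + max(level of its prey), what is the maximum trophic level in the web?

5

Producers (level 1): I, G.
I → F → J → H → C gives C level 5.
No species has a prey at level 5, so no species reaches level 6.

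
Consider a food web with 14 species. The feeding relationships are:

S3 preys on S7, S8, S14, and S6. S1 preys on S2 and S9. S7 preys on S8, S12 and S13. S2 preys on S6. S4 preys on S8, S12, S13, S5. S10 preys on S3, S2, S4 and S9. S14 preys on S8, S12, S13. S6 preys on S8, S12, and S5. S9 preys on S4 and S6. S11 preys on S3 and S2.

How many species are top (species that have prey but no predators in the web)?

3

Top species (has prey, but nothing eats it): S11, S1, S10.
Count: 3.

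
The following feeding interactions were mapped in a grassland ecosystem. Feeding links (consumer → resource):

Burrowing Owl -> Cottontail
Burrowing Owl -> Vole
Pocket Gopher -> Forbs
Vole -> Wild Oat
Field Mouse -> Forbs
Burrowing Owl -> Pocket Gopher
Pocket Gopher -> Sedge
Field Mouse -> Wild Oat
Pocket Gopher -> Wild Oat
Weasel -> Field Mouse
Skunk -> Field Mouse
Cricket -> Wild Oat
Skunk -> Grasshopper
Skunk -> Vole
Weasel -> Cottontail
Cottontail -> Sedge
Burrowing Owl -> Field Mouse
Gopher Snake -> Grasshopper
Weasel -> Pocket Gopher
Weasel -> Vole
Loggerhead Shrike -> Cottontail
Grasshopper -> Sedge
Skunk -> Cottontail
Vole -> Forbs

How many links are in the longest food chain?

One longest chain: Sedge → Grasshopper → Skunk.
It has 3 species and 2 links.

2 links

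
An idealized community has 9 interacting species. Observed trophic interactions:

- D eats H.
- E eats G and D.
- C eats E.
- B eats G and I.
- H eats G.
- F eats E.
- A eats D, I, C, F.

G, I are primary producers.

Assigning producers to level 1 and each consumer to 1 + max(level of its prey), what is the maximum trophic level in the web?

6

Producers (level 1): G, I.
G → H → D → E → F → A gives A level 6.
No species has a prey at level 6, so no species reaches level 7.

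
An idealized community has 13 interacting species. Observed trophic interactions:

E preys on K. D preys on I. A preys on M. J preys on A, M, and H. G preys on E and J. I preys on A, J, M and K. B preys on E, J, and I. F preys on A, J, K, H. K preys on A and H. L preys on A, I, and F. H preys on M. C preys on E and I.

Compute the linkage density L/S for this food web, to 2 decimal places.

L/S = 2.08

There are L = 27 links among S = 13 species.
L/S = 27/13 = 2.0769 ≈ 2.08.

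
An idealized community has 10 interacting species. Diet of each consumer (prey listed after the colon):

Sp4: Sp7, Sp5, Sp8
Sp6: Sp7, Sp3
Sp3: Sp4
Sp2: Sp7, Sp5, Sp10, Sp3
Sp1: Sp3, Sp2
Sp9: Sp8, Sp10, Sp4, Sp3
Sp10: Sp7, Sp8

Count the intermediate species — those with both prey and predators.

Intermediate species (has both prey and predators): Sp10, Sp4, Sp3, Sp2.
Count: 4.

4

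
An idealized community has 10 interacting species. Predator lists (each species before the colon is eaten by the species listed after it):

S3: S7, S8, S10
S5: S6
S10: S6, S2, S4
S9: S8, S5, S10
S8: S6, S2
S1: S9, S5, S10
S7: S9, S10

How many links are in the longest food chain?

One longest chain: S3 → S7 → S9 → S8 → S6.
It has 5 species and 4 links.

4 links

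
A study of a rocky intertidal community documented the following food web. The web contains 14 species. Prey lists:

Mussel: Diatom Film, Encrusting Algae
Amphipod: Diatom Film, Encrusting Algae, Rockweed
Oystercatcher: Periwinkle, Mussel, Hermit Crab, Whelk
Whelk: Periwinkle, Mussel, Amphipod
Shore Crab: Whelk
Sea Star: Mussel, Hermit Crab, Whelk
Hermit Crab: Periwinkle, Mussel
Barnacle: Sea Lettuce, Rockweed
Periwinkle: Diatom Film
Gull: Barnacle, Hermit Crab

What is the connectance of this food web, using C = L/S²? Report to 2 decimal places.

The web has S = 14 species and L = 23 feeding links.
C = L / S² = 23 / 196 = 0.1173 ≈ 0.12.

C = 0.12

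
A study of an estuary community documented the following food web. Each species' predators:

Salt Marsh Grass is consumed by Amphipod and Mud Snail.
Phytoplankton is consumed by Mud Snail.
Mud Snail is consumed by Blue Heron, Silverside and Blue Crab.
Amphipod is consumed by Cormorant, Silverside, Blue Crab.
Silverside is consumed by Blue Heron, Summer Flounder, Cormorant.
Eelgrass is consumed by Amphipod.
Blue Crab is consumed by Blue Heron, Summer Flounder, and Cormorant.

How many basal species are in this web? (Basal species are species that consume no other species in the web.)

3

Basal species (no prey listed): Phytoplankton, Eelgrass, Salt Marsh Grass.
Count: 3.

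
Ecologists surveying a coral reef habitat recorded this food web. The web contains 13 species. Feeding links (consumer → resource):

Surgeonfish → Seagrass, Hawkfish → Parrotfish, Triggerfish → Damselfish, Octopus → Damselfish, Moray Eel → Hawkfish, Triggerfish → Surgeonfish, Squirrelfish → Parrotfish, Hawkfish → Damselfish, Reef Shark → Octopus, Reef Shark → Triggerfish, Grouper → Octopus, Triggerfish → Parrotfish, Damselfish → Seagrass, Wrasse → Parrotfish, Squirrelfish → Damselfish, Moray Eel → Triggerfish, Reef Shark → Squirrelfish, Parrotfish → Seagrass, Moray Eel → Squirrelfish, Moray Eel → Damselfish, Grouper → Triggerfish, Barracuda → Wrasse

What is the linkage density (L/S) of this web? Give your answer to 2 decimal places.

L/S = 1.69

There are L = 22 links among S = 13 species.
L/S = 22/13 = 1.6923 ≈ 1.69.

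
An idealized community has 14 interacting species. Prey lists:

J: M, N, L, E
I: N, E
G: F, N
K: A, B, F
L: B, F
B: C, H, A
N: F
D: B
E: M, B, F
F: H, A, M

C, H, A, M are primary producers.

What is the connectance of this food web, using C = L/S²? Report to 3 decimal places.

The web has S = 14 species and L = 24 feeding links.
C = L / S² = 24 / 196 = 0.1224 ≈ 0.122.

C = 0.122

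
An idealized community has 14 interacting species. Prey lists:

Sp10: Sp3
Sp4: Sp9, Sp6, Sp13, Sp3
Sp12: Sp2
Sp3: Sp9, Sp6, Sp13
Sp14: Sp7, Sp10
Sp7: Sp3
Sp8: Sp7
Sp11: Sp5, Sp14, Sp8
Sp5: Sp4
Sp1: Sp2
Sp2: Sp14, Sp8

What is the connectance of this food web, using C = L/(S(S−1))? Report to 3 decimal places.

The web has S = 14 species and L = 20 feeding links.
C = L / (S(S−1)) = 20 / 182 = 0.1099 ≈ 0.110.

C = 0.110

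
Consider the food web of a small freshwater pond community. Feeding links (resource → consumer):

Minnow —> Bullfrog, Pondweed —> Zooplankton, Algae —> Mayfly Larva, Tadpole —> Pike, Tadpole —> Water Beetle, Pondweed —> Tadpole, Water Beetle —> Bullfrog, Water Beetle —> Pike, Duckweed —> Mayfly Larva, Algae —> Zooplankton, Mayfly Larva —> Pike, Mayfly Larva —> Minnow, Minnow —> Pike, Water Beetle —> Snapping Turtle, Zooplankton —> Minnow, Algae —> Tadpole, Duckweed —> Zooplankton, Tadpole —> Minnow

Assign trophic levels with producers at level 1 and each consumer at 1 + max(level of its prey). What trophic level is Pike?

Algae is a producer → level 1.
Tadpole eats Algae (level 1); other prey at levels: Pondweed 1 → level 2.
Minnow eats Tadpole (level 2); other prey at levels: Zooplankton 2, Mayfly Larva 2 → level 3.
Pike eats Minnow (level 3); other prey at levels: Tadpole 2, Mayfly Larva 2, Water Beetle 3 → level 4.

Trophic level 4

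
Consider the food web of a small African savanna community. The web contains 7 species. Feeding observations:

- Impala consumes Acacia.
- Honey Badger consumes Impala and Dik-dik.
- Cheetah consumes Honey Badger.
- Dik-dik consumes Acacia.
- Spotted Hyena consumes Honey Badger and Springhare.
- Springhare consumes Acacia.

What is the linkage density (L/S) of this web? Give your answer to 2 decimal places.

There are L = 8 links among S = 7 species.
L/S = 8/7 = 1.1429 ≈ 1.14.

L/S = 1.14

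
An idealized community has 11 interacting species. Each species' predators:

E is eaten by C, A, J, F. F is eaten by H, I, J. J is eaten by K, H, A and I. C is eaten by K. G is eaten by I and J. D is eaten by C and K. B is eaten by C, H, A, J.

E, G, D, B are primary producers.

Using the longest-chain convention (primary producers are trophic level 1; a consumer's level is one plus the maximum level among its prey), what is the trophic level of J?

E is a producer → level 1.
F eats E → level 2.
J eats F (level 2); other prey at levels: E 1, G 1, B 1 → level 3.

Trophic level 3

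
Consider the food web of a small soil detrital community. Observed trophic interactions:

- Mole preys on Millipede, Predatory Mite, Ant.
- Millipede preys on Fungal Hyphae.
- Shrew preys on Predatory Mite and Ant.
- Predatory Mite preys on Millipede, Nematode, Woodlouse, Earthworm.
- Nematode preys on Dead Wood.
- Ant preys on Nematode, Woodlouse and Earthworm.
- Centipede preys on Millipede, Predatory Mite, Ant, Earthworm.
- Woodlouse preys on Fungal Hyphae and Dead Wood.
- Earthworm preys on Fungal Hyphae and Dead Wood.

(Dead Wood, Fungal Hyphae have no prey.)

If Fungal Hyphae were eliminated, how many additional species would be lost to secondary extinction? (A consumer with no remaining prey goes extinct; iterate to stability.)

1

Remove Fungal Hyphae.
Round 1: Millipede (all prey gone) → extinct.
No further losses. Total secondary extinctions: 1.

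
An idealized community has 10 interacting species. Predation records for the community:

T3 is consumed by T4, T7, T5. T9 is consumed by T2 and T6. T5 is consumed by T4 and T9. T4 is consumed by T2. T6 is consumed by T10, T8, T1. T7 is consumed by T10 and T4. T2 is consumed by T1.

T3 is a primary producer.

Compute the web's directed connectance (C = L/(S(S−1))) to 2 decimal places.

The web has S = 10 species and L = 14 feeding links.
C = L / (S(S−1)) = 14 / 90 = 0.1556 ≈ 0.16.

C = 0.16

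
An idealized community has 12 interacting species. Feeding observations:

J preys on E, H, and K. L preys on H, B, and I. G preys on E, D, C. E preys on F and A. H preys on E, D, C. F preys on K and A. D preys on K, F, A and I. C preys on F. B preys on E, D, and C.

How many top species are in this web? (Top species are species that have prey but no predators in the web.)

3

Top species (has prey, but nothing eats it): G, L, J.
Count: 3.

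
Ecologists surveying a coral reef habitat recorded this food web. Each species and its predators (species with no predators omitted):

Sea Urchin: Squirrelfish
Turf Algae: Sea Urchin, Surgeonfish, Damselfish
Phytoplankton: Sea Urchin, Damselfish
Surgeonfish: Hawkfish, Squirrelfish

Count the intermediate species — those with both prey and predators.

Intermediate species (has both prey and predators): Sea Urchin, Surgeonfish.
Count: 2.

2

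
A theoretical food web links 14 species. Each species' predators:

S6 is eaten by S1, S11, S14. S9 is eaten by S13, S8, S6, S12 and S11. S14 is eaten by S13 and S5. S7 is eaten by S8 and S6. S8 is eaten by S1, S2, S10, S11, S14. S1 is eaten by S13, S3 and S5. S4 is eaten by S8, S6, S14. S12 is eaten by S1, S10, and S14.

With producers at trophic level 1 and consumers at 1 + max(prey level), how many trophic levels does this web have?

Producers (level 1): S4, S7, S9.
S4 → S8 → S1 → S3 gives S3 level 4.
No species has a prey at level 4, so no species reaches level 5.

4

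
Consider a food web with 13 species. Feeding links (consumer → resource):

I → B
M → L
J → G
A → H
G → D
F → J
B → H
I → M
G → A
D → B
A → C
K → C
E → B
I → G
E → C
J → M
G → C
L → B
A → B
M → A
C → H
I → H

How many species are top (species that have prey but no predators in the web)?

Top species (has prey, but nothing eats it): E, K, I, F.
Count: 4.

4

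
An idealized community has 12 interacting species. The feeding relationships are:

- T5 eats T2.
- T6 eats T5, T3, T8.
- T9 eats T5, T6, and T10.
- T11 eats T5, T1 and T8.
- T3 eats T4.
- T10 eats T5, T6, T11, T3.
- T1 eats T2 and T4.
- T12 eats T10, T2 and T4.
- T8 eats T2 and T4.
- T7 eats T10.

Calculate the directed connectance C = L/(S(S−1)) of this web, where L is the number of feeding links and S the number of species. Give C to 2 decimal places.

C = 0.17

The web has S = 12 species and L = 23 feeding links.
C = L / (S(S−1)) = 23 / 132 = 0.1742 ≈ 0.17.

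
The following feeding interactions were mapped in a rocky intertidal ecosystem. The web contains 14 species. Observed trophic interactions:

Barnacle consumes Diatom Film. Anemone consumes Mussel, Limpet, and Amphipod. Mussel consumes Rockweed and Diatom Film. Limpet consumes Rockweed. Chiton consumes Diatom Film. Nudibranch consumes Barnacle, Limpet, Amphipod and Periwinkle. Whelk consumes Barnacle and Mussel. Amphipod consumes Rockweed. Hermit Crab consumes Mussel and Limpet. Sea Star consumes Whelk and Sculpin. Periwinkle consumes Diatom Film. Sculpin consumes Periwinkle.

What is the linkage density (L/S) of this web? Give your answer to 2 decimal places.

There are L = 21 links among S = 14 species.
L/S = 21/14 = 1.5000 ≈ 1.50.

L/S = 1.50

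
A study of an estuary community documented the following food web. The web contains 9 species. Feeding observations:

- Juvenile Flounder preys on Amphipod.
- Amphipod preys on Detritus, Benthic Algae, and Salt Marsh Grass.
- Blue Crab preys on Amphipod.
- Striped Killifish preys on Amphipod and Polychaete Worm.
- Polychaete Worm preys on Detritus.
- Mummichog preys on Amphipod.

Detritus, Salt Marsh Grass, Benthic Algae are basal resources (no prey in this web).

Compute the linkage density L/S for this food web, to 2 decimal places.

L/S = 1.00

There are L = 9 links among S = 9 species.
L/S = 9/9 = 1.0000 ≈ 1.00.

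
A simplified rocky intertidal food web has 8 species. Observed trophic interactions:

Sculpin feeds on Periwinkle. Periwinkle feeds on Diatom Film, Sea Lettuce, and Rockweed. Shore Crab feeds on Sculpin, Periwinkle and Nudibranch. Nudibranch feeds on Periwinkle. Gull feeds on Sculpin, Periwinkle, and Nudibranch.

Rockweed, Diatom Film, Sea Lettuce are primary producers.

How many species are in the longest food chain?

One longest chain: Rockweed → Periwinkle → Nudibranch → Gull.
It has 4 species and 3 links.

4 species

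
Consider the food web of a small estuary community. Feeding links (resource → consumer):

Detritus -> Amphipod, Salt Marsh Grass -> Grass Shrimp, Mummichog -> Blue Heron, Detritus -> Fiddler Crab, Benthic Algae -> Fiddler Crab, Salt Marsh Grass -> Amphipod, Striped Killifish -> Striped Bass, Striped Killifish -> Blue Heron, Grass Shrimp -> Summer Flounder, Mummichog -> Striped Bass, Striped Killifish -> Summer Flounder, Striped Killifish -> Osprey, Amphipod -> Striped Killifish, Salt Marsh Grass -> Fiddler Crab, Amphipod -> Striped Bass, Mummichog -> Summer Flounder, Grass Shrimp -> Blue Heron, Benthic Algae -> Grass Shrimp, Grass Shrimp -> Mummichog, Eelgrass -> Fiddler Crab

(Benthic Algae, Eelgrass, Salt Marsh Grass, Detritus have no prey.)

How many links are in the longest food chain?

One longest chain: Salt Marsh Grass → Amphipod → Striped Killifish → Blue Heron.
It has 4 species and 3 links.

3 links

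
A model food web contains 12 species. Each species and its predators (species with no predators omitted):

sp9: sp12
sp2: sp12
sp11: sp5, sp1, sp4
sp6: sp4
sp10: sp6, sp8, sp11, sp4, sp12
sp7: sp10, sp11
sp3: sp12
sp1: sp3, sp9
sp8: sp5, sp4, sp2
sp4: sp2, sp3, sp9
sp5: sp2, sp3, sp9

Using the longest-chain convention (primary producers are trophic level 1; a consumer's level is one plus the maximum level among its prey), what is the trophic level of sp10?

sp7 is a producer → level 1.
sp10 eats sp7 → level 2.

Trophic level 2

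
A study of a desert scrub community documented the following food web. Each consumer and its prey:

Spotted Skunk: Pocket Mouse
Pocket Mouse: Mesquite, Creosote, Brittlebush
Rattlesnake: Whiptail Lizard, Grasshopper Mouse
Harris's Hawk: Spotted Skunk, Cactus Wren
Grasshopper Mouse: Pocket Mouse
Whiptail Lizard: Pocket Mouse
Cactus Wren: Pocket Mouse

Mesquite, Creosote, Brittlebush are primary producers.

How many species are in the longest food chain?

One longest chain: Mesquite → Pocket Mouse → Spotted Skunk → Harris's Hawk.
It has 4 species and 3 links.

4 species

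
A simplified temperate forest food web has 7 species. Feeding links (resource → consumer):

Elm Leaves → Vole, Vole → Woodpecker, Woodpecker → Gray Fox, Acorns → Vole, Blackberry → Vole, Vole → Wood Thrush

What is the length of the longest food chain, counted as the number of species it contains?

4 species

One longest chain: Elm Leaves → Vole → Woodpecker → Gray Fox.
It has 4 species and 3 links.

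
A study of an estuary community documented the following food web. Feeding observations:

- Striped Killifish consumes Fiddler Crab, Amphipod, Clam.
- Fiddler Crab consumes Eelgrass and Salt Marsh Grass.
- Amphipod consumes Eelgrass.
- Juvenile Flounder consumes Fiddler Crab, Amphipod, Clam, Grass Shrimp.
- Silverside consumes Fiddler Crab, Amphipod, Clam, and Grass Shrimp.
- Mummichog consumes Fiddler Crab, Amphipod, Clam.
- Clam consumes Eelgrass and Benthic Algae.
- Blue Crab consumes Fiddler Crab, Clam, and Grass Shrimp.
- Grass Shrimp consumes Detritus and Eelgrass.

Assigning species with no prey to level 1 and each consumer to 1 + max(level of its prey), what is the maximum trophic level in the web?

3

Basal resources (level 1): Benthic Algae, Detritus, Salt Marsh Grass, Eelgrass.
Salt Marsh Grass → Fiddler Crab → Striped Killifish gives Striped Killifish level 3.
No species has a prey at level 3, so no species reaches level 4.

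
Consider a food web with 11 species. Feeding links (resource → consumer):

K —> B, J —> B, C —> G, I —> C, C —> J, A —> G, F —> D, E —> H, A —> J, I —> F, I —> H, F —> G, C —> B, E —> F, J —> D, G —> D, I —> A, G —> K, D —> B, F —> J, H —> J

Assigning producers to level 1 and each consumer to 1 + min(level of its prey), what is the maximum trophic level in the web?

Producers (level 1): I, E.
Following each consumer down to its lowest-level prey: I → A → G → K (levels 1 through 4).
All prey of K (G 3) are at level 3 or above, so K is at level 1 + 3 = 4.
Every consumer has at least one prey at level 3 or below, so none exceeds level 4.

4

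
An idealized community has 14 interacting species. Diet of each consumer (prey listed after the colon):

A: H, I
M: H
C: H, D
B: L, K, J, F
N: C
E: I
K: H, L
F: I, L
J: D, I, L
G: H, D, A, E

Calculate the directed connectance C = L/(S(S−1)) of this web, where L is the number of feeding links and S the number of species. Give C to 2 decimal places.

The web has S = 14 species and L = 22 feeding links.
C = L / (S(S−1)) = 22 / 182 = 0.1209 ≈ 0.12.

C = 0.12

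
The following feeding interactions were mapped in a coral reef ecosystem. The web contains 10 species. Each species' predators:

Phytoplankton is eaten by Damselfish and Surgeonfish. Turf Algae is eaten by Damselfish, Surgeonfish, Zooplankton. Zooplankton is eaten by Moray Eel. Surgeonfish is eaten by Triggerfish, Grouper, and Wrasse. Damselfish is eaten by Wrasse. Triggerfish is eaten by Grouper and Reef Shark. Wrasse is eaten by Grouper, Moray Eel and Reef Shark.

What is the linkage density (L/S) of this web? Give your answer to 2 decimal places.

There are L = 15 links among S = 10 species.
L/S = 15/10 = 1.5000 ≈ 1.50.

L/S = 1.50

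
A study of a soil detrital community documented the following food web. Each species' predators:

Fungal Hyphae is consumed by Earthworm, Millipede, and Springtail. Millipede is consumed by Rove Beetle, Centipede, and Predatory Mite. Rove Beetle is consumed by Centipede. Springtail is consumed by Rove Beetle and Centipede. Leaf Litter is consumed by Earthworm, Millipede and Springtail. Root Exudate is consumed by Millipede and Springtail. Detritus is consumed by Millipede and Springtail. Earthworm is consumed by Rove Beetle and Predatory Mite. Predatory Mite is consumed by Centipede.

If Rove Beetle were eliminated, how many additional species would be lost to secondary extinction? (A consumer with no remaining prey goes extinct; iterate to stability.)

0

Remove Rove Beetle.
Every predator of it retains at least one other prey: Centipede still has Millipede, Springtail, Predatory Mite.
No consumer loses all prey, so no secondary extinctions occur.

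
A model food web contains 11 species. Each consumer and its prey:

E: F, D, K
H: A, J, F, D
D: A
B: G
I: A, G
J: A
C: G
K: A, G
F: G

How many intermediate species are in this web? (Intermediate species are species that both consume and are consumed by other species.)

Intermediate species (has both prey and predators): J, F, D, K.
Count: 4.

4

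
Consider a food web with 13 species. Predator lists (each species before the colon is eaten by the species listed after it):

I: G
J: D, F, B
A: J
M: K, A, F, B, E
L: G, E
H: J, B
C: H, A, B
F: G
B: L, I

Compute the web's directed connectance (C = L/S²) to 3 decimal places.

C = 0.118

The web has S = 13 species and L = 20 feeding links.
C = L / S² = 20 / 169 = 0.1183 ≈ 0.118.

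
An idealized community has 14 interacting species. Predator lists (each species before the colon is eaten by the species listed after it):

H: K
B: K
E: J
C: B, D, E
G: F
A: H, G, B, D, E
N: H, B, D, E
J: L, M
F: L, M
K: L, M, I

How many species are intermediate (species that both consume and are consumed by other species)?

Intermediate species (has both prey and predators): H, G, B, E, F, K, J.
Count: 7.

7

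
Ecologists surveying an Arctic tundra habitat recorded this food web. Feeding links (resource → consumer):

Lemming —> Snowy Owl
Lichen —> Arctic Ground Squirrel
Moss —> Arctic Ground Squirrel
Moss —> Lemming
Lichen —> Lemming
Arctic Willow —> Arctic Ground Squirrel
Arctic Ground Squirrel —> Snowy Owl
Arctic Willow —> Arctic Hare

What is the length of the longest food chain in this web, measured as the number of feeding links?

One longest chain: Moss → Arctic Ground Squirrel → Snowy Owl.
It has 3 species and 2 links.

2 links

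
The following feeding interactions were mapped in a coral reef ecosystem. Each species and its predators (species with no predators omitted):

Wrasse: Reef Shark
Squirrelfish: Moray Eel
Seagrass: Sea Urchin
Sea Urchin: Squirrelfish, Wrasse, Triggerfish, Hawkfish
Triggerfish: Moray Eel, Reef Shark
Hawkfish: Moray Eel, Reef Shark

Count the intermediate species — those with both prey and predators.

Intermediate species (has both prey and predators): Sea Urchin, Squirrelfish, Wrasse, Triggerfish, Hawkfish.
Count: 5.

5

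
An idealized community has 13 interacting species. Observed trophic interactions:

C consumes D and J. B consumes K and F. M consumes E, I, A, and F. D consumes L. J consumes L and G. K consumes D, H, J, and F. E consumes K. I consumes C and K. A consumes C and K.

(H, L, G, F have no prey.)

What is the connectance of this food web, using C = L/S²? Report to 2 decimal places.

The web has S = 13 species and L = 20 feeding links.
C = L / S² = 20 / 169 = 0.1183 ≈ 0.12.

C = 0.12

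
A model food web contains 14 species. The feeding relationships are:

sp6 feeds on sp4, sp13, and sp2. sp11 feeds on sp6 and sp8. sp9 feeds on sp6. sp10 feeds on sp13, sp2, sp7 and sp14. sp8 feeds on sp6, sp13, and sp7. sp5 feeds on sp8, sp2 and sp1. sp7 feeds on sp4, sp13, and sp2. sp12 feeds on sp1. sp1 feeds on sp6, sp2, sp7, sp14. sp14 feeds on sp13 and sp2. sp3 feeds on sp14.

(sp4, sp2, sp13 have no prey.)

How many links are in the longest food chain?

3 links

One longest chain: sp4 → sp6 → sp8 → sp11.
It has 4 species and 3 links.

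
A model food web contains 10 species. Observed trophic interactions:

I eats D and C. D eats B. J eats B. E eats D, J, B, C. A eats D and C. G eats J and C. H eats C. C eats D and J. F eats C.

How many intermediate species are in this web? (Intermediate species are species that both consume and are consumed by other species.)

Intermediate species (has both prey and predators): J, D, C.
Count: 3.

3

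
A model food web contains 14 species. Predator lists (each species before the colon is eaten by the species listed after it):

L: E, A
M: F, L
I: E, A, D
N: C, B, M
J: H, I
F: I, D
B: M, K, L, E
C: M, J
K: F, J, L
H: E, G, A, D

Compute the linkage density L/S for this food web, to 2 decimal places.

There are L = 27 links among S = 14 species.
L/S = 27/14 = 1.9286 ≈ 1.93.

L/S = 1.93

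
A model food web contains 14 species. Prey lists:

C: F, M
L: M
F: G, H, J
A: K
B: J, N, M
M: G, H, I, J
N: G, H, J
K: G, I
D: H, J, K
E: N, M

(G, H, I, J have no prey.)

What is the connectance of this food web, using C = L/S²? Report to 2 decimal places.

C = 0.12

The web has S = 14 species and L = 24 feeding links.
C = L / S² = 24 / 196 = 0.1224 ≈ 0.12.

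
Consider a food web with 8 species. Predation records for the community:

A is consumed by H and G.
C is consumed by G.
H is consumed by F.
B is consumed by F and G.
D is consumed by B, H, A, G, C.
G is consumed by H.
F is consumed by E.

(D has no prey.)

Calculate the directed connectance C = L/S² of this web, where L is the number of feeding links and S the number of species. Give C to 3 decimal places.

The web has S = 8 species and L = 13 feeding links.
C = L / S² = 13 / 64 = 0.2031 ≈ 0.203.

C = 0.203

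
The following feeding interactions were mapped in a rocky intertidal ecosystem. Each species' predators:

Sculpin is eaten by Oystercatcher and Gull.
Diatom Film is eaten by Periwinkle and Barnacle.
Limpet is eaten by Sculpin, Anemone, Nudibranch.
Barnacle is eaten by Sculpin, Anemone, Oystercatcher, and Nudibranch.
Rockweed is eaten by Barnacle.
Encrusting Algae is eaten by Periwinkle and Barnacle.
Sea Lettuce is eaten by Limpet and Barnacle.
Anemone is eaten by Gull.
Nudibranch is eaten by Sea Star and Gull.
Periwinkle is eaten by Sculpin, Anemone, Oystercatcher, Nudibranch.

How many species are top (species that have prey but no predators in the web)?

Top species (has prey, but nothing eats it): Gull, Oystercatcher, Sea Star.
Count: 3.

3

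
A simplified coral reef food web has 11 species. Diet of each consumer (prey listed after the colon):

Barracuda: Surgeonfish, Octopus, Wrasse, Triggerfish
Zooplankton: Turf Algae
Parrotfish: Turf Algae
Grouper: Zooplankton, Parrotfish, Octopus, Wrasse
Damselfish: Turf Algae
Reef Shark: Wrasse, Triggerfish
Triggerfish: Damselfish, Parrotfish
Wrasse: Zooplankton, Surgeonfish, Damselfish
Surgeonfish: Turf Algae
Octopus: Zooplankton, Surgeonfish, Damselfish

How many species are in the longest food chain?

4 species

One longest chain: Turf Algae → Zooplankton → Wrasse → Reef Shark.
It has 4 species and 3 links.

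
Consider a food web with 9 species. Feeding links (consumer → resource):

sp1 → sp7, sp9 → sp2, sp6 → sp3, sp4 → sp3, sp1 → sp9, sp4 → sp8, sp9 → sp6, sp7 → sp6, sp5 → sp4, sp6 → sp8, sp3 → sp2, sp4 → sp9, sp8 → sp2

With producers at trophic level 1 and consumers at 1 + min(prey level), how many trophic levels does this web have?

Producers (level 1): sp2.
Following each consumer down to its lowest-level prey: sp2 → sp3 → sp6 → sp7 (levels 1 through 4).
All prey of sp7 (sp6 3) are at level 3 or above, so sp7 is at level 1 + 3 = 4.
Every consumer has at least one prey at level 3 or below, so none exceeds level 4.

4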